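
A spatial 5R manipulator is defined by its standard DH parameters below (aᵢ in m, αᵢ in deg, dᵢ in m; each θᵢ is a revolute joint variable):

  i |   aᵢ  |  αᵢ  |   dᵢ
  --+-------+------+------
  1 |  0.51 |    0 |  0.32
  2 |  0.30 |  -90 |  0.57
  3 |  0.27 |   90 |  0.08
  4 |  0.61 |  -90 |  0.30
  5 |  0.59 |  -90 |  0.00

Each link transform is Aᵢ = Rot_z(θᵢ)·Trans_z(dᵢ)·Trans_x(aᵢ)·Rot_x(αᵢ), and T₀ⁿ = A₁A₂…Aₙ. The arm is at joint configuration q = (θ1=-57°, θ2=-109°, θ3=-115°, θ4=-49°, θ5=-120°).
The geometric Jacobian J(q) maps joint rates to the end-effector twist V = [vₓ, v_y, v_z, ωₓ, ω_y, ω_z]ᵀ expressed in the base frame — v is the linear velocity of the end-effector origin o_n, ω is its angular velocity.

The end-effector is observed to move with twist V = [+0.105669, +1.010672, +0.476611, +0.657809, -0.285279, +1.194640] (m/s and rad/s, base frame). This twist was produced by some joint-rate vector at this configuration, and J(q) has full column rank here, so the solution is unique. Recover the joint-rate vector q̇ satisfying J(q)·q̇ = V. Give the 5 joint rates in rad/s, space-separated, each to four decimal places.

o_n = [0.8571, -0.1207, 0.9793]
J₁: ẑ×o_n = [0.1207, 0.8571, -0.0000], ω = ẑ
J2: z=[0.0000, 0.0000, 1.0000] o=[0.2778, -0.4277, 0.3200] → [-0.3070, 0.5794, 0.0000, 0.0000, 0.0000, 1.0000]
J3: z=[0.2419, -0.9703, 0.0000] o=[-0.0133, -0.5003, 0.8900] → [-0.0866, -0.0216, 0.9364, 0.2419, -0.9703, 0.0000]
J4: z=[0.8794, 0.2193, -0.4226] o=[0.1167, -0.5503, 1.1347] → [0.1475, -0.1762, 0.2155, 0.8794, 0.2193, -0.4226]
J5: z=[0.4682, -0.5594, 0.6840] o=[0.4333, 0.0031, 1.3706] → [0.3036, 0.4731, 0.1791, 0.4682, -0.5594, 0.6840]
q̇ = J⁺·V = [0.9940, 0.3570, 0.3500, 0.5820, 0.1310]

0.9940 0.3570 0.3500 0.5820 0.1310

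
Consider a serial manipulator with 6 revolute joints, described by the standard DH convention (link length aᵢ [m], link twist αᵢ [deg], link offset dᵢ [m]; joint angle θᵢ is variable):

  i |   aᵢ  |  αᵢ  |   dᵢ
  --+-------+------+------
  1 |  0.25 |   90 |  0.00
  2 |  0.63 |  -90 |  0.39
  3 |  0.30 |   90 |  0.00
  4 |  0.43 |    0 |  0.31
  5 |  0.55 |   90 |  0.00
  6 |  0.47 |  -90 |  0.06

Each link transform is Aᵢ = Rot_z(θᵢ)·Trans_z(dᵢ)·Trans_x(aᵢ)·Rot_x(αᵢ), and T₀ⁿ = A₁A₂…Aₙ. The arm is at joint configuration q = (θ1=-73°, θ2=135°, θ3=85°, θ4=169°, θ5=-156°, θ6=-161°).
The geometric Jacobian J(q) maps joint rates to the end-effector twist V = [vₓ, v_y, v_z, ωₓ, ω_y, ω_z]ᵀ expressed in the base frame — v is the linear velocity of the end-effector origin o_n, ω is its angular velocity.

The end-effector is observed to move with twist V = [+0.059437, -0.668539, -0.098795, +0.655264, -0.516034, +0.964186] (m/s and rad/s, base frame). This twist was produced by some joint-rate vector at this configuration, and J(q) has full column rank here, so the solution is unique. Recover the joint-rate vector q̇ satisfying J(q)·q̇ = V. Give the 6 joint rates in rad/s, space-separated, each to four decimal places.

o_n = [-0.4906, 0.2047, 0.5222]
J₁: ẑ×o_n = [-0.2047, -0.4906, 0.0000], ω = ẑ
J2: z=[-0.9563, -0.2924, 0.0000] o=[0.0731, -0.2391, 0.0000] → [-0.1527, 0.4994, -0.5892, -0.9563, -0.2924, 0.0000]
J3: z=[-0.2067, 0.6762, -0.7071] o=[-0.4301, 0.0729, 0.4455] → [0.1451, 0.0587, 0.0137, -0.2067, 0.6762, -0.7071]
J4: z=[-0.2893, 0.6482, 0.7044] o=[-0.1497, 0.1780, 0.4640] → [0.0190, -0.2233, 0.2132, -0.2893, 0.6482, 0.7044]
J5: z=[-0.2893, 0.6482, 0.7044] o=[-0.6509, 0.2866, 0.5983] → [0.0084, 0.0909, -0.0802, -0.2893, 0.6482, 0.7044]
J6: z=[0.4117, -0.5801, 0.7028] o=[-0.1756, 0.5579, 0.5438] → [0.2608, -0.2125, -0.3282, 0.4117, -0.5801, 0.7028]
q̇ = J⁺·V = [0.8670, -0.2820, 0.1260, -0.2470, -0.1840, 0.6970]

0.8670 -0.2820 0.1260 -0.2470 -0.1840 0.6970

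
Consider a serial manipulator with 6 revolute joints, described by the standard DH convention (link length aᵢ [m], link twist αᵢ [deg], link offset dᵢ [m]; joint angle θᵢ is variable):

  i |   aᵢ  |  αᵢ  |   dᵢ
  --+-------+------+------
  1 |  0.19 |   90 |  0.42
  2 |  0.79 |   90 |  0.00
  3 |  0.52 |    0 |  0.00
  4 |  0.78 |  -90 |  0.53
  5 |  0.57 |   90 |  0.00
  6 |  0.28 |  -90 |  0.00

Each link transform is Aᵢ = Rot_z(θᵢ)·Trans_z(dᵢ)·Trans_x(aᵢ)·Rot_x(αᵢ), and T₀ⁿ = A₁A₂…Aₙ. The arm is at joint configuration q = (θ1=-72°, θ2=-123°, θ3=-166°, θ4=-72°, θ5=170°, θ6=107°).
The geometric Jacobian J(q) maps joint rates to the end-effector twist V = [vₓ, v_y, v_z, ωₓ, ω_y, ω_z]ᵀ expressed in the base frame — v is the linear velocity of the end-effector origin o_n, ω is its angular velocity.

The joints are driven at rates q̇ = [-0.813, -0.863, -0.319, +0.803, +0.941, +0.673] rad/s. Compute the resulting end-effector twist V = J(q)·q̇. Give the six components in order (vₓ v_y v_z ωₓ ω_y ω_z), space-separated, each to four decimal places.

-0.0006 0.0612 0.6219 1.3918 -0.1979 -0.1892

o_n = [-0.0266, 0.1268, 0.7465]
J₁: ẑ×o_n = [-0.1268, -0.0266, 0.0000], ω = ẑ
J2: z=[-0.9511, -0.3090, 0.0000] o=[0.0587, -0.1807, 0.4200] → [-0.1009, 0.3106, -0.3188, -0.9511, -0.3090, 0.0000]
J3: z=[-0.2592, 0.7976, 0.5446] o=[-0.0742, 0.2285, -0.2425] → [0.8443, 0.2823, -0.0116, -0.2592, 0.7976, 0.5446]
J4: z=[-0.2592, 0.7976, 0.5446] o=[0.1303, 0.0060, 0.1806] → [0.3856, 0.0612, 0.0939, -0.2592, 0.7976, 0.5446]
J5: z=[0.6467, -0.2755, 0.7112] o=[-0.5666, 0.0103, 0.8159] → [-0.0638, 0.4289, 0.2241, 0.6467, -0.2755, 0.7112]
J6: z=[0.1307, -0.8787, -0.4592] o=[-0.1382, 0.2325, 0.5125] → [-0.2542, -0.0818, 0.0843, 0.1307, -0.8787, -0.4592]
V = J·q̇ = [-0.0006, 0.0612, 0.6219, 1.3918, -0.1979, -0.1892]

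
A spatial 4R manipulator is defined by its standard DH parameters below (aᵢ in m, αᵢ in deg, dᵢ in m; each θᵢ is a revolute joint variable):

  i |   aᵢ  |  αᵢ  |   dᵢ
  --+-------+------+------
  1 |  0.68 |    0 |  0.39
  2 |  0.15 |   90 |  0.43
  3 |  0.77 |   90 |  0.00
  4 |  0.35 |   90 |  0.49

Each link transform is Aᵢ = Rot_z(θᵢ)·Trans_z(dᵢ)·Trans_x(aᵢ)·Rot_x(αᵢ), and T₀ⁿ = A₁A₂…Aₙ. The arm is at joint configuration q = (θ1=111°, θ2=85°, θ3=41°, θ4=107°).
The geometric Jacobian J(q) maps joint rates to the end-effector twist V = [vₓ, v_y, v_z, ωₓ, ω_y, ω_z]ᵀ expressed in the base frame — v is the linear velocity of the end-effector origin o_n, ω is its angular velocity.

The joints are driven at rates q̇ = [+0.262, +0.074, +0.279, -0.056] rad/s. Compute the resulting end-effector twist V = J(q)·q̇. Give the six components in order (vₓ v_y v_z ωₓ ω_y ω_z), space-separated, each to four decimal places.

-0.1810 -0.4030 0.2426 -0.0416 0.2783 0.3783

o_n = [-1.2735, 0.6877, 0.8882]
J₁: ẑ×o_n = [-0.6877, -1.2735, 0.0000], ω = ẑ
J2: z=[0.0000, 0.0000, 1.0000] o=[-0.2437, 0.6348, 0.3900] → [-0.0529, -1.0298, 0.0000, 0.0000, 0.0000, 1.0000]
J3: z=[-0.2756, 0.9613, 0.0000] o=[-0.3879, 0.5935, 0.8200] → [0.0656, 0.0188, 0.8254, -0.2756, 0.9613, 0.0000]
J4: z=[-0.6306, -0.1808, -0.7547] o=[-0.9465, 0.4333, 1.3252] → [0.2710, -0.0287, -0.2196, -0.6306, -0.1808, -0.7547]
V = J·q̇ = [-0.1810, -0.4030, 0.2426, -0.0416, 0.2783, 0.3783]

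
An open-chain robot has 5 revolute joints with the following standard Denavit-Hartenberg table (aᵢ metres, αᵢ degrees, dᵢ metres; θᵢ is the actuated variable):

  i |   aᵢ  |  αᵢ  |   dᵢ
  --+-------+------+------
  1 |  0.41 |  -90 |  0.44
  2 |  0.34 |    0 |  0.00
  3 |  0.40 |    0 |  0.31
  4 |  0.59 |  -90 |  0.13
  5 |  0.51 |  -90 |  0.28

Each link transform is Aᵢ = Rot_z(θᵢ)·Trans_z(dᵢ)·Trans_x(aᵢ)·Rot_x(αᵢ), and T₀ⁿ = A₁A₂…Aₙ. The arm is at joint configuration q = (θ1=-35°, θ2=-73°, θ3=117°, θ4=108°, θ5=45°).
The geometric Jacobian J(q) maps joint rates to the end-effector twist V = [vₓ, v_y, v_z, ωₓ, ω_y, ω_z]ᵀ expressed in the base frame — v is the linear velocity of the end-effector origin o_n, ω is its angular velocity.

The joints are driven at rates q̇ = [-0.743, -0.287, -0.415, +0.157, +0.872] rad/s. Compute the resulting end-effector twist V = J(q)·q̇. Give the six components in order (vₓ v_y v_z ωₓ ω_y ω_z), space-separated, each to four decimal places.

o_n = [-0.0967, 0.1646, 0.2882]
J₁: ẑ×o_n = [-0.1646, -0.0967, 0.0000], ω = ẑ
J2: z=[0.5736, 0.8192, 0.0000] o=[0.3359, -0.2352, 0.4400] → [-0.1243, 0.0871, 0.5837, 0.5736, 0.8192, 0.0000]
J3: z=[0.5736, 0.8192, 0.0000] o=[0.4173, -0.2922, 0.7651] → [-0.3907, 0.2736, 0.6831, 0.5736, 0.8192, 0.0000]
J4: z=[0.5736, 0.8192, 0.0000] o=[0.8308, -0.2033, 0.4873] → [-0.1631, 0.1142, 0.9708, 0.5736, 0.8192, 0.0000]
J5: z=[-0.3846, 0.2693, 0.8829] o=[0.4786, 0.2020, 0.2103] → [0.0540, -0.4780, 0.1693, -0.3846, 0.2693, 0.8829]
V = J·q̇ = [0.3416, -0.4656, -0.1509, -0.6479, -0.2116, 0.0269]

0.3416 -0.4656 -0.1509 -0.6479 -0.2116 0.0269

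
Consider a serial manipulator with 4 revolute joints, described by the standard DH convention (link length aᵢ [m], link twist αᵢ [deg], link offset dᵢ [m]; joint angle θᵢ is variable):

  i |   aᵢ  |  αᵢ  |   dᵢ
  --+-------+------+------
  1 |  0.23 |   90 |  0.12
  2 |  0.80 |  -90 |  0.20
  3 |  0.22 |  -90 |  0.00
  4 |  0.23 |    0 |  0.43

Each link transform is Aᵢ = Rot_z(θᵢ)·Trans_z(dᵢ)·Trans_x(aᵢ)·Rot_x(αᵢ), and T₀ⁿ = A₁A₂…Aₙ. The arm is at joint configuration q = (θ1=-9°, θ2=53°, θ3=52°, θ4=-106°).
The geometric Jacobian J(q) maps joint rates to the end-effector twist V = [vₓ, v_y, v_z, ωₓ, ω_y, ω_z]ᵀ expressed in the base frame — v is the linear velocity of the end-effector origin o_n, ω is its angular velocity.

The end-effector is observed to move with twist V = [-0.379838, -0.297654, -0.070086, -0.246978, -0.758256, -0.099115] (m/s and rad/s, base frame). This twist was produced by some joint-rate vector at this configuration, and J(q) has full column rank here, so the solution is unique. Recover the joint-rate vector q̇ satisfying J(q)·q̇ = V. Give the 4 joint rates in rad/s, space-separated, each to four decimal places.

-0.5310 0.5770 0.3600 -0.3420

o_n = [0.4136, 0.1250, 0.6984]
J₁: ẑ×o_n = [-0.1250, 0.4136, 0.0000], ω = ẑ
J2: z=[-0.1564, -0.9877, 0.0000] o=[0.2272, -0.0360, 0.1200] → [-0.5712, 0.0905, 0.1590, -0.1564, -0.9877, 0.0000]
J3: z=[-0.7888, 0.1249, 0.6018] o=[0.6714, -0.3088, 0.7589] → [-0.2686, -0.2029, -0.3100, -0.7888, 0.1249, 0.6018]
J4: z=[-0.3721, 0.6823, -0.6293] o=[0.7790, -0.1504, 0.8671] → [0.0582, 0.1672, 0.1469, -0.3721, 0.6823, -0.6293]
q̇ = J⁺·V = [-0.5310, 0.5770, 0.3600, -0.3420]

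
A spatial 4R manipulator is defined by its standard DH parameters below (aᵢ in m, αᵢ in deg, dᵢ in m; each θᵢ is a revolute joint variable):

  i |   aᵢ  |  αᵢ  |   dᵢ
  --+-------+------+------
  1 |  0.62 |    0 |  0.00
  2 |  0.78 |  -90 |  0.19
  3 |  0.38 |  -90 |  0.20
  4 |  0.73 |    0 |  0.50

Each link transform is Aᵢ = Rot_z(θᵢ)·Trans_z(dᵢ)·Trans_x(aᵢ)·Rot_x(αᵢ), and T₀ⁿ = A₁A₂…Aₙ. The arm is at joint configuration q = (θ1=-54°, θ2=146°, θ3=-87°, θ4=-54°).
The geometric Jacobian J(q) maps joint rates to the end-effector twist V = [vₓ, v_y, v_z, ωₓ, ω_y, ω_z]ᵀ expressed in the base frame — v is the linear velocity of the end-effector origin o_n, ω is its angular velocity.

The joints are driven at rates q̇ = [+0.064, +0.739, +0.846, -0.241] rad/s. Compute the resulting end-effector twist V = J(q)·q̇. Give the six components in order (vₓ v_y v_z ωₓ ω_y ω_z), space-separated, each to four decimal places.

-1.1326 0.0018 -0.6004 -0.8371 -0.2700 0.8156

o_n = [-0.4718, 0.7917, 0.9718]
J₁: ẑ×o_n = [-0.7917, -0.4718, 0.0000], ω = ẑ
J2: z=[0.0000, 0.0000, 1.0000] o=[0.3644, -0.5016, 0.0000] → [-1.2933, -0.8362, 0.0000, 0.0000, 0.0000, 1.0000]
J3: z=[-0.9994, -0.0349, 0.0000] o=[0.3372, 0.2779, 0.1900] → [-0.0273, 0.7813, -0.5417, -0.9994, -0.0349, 0.0000]
J4: z=[-0.0349, 0.9980, -0.0523] o=[0.1366, 0.2908, 0.5695] → [0.4277, 0.0459, 0.5898, -0.0349, 0.9980, -0.0523]
V = J·q̇ = [-1.1326, 0.0018, -0.6004, -0.8371, -0.2700, 0.8156]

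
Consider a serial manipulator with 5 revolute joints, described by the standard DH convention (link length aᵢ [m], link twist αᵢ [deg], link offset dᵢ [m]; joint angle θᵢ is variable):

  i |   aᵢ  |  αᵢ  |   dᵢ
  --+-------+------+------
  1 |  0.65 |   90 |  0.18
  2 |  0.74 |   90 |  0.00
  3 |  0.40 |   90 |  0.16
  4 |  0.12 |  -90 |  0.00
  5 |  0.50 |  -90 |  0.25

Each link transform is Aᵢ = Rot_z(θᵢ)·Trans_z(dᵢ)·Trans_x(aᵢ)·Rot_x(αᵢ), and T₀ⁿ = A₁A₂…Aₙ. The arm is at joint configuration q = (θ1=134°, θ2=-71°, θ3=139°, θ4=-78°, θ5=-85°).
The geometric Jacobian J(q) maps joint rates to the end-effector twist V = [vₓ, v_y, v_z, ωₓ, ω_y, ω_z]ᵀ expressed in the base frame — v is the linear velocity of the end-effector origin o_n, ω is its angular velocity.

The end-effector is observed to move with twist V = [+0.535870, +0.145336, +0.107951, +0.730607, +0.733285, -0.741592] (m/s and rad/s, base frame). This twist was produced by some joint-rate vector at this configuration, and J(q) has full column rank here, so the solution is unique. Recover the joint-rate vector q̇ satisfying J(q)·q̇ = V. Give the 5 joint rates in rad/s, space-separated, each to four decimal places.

o_n = [0.0478, 1.1325, -0.3614]
J₁: ẑ×o_n = [-1.1325, 0.0478, 0.0000], ω = ẑ
J2: z=[0.7193, 0.6947, 0.0000] o=[-0.4515, 0.4676, 0.1800] → [-0.3761, 0.3894, 0.1314, 0.7193, 0.6947, 0.0000]
J3: z=[0.6568, -0.6801, -0.3256] o=[-0.6189, 0.6409, -0.5197] → [0.0524, -0.3210, 0.7764, 0.6568, -0.6801, -0.3256]
J4: z=[0.3945, 0.6779, -0.6203] o=[-0.2567, 0.6436, -0.2863] → [0.2524, -0.1593, -0.0136, 0.3945, 0.6779, -0.6203]
J5: z=[0.7651, 0.1315, 0.6303] o=[-0.3178, 0.7304, -0.2303] → [-0.2707, 0.3307, 0.2596, 0.7651, 0.1315, 0.6303]
q̇ = J⁺·V = [-0.5570, 0.4450, -0.0120, 0.5640, 0.2560]

-0.5570 0.4450 -0.0120 0.5640 0.2560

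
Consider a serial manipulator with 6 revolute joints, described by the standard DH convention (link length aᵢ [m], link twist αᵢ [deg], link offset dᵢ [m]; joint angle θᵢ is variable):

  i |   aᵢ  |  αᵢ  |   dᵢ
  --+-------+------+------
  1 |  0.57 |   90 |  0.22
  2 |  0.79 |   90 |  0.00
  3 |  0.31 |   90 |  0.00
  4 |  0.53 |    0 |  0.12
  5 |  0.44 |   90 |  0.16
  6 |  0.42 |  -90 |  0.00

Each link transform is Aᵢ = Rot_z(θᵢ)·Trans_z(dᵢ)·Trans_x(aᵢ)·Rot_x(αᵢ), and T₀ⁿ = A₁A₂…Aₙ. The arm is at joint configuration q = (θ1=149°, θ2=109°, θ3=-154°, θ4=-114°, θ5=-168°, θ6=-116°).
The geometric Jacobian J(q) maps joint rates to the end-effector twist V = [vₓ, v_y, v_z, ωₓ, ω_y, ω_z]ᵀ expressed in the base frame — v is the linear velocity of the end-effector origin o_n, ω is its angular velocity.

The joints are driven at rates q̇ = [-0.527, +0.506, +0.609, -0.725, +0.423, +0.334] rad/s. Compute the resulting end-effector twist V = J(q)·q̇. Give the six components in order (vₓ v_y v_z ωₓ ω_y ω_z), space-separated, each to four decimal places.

o_n = [-0.1821, -0.0683, 0.8058]
J₁: ẑ×o_n = [0.0683, -0.1821, 0.0000], ω = ẑ
J2: z=[0.5150, 0.8572, 0.0000] o=[-0.4886, 0.2936, 0.2200] → [0.5021, -0.3017, -0.4491, 0.5150, 0.8572, 0.0000]
J3: z=[-0.8105, 0.4870, 0.3256] o=[-0.2681, 0.1611, 0.9670] → [-0.0038, -0.1026, 0.1440, -0.8105, 0.4870, 0.3256]
J4: z=[0.3406, 0.8439, -0.4145] o=[-0.4159, 0.0913, 0.7035] → [0.0201, -0.1317, -0.2516, 0.3406, 0.8439, -0.4145]
J5: z=[0.3406, 0.8439, -0.4145] o=[0.1202, 0.0053, 0.6793] → [0.0762, 0.0822, 0.2300, 0.3406, 0.8439, -0.4145]
J6: z=[-0.2977, -0.3214, -0.8989] o=[-0.2178, 0.3294, 0.6754] → [-0.3994, 0.0068, 0.1298, -0.2977, -0.3214, -0.8989]
V = J·q̇ = [0.1000, 0.0133, 0.1836, -0.4352, 0.3681, -0.5038]

0.1000 0.0133 0.1836 -0.4352 0.3681 -0.5038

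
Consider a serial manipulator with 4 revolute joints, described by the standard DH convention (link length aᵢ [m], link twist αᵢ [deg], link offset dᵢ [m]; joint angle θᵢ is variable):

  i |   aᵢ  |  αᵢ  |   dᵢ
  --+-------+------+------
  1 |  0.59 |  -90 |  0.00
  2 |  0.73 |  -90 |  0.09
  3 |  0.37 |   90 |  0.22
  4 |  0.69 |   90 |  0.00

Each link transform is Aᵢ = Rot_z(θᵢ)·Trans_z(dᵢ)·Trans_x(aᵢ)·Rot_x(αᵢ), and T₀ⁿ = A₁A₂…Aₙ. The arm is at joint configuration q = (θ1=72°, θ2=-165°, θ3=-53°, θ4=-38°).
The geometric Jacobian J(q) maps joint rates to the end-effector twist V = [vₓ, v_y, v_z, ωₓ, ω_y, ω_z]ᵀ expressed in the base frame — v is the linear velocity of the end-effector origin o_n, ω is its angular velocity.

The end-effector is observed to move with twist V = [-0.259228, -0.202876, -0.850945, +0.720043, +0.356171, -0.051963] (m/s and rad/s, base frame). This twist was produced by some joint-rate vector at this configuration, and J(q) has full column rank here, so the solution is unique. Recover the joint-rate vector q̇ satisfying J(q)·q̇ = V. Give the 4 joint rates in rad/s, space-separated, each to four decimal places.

-0.0020 -0.9930 0.0970 0.6950

o_n = [-0.9957, -0.4118, 0.1334]
J₁: ẑ×o_n = [0.4118, -0.9957, 0.0000], ω = ẑ
J2: z=[-0.9511, 0.3090, 0.0000] o=[0.1823, 0.5611, 0.0000] → [0.0412, 0.1269, 1.2893, -0.9511, 0.3090, 0.0000]
J3: z=[0.0800, 0.2462, 0.9659] o=[-0.1212, -0.0817, 0.1889] → [0.3052, -0.8403, 0.1889, 0.0800, 0.2462, 0.9659]
J4: z=[-0.3340, 0.9196, -0.2067] o=[-0.4511, -0.1408, 0.4591] → [-0.3555, 0.0038, 0.5914, -0.3340, 0.9196, -0.2067]
q̇ = J⁺·V = [-0.0020, -0.9930, 0.0970, 0.6950]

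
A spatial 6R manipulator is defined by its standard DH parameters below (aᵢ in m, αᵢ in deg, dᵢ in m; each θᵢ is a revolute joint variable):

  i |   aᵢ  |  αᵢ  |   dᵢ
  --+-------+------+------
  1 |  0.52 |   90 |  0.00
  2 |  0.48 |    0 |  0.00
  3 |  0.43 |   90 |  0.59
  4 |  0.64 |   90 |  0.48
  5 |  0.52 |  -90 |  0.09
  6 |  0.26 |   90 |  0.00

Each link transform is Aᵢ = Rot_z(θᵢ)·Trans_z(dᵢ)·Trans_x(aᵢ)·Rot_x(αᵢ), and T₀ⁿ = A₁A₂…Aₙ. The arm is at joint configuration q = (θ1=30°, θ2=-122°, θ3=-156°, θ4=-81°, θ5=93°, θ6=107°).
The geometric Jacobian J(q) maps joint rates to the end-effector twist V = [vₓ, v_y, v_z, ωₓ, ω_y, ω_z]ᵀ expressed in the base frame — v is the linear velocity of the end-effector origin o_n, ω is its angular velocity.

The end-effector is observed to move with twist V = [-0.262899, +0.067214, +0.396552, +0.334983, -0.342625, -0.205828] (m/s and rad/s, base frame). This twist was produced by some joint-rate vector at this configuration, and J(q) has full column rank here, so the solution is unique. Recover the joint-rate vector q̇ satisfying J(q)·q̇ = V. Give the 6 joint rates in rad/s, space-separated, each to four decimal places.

0.3660 0.1100 0.2330 0.2080 0.5240 0.2060

o_n = [1.1071, 0.6327, 0.1409]
J₁: ẑ×o_n = [-0.6327, 1.1071, 0.0000], ω = ẑ
J2: z=[0.5000, -0.8660, 0.0000] o=[0.4503, 0.2600, 0.0000] → [-0.1221, -0.0705, 0.7551, 0.5000, -0.8660, 0.0000]
J3: z=[0.5000, -0.8660, 0.0000] o=[0.2300, 0.1328, -0.4071] → [-0.4746, -0.2740, 1.0095, 0.5000, -0.8660, 0.0000]
J4: z=[0.8576, 0.4951, -0.1392] o=[0.5769, -0.3482, 0.0188] → [0.1970, -0.1786, 0.5787, 0.8576, 0.4951, -0.1392]
J5: z=[-0.1973, 0.0667, -0.9781] o=[0.6845, 0.4439, 0.0511] → [0.1907, -0.3956, -0.0655, -0.1973, 0.0667, -0.9781]
J6: z=[0.4295, -0.8910, -0.1474] o=[1.1250, 0.6834, -0.1134] → [-0.2341, -0.1066, -0.0378, 0.4295, -0.8910, -0.1474]
q̇ = J⁺·V = [0.3660, 0.1100, 0.2330, 0.2080, 0.5240, 0.2060]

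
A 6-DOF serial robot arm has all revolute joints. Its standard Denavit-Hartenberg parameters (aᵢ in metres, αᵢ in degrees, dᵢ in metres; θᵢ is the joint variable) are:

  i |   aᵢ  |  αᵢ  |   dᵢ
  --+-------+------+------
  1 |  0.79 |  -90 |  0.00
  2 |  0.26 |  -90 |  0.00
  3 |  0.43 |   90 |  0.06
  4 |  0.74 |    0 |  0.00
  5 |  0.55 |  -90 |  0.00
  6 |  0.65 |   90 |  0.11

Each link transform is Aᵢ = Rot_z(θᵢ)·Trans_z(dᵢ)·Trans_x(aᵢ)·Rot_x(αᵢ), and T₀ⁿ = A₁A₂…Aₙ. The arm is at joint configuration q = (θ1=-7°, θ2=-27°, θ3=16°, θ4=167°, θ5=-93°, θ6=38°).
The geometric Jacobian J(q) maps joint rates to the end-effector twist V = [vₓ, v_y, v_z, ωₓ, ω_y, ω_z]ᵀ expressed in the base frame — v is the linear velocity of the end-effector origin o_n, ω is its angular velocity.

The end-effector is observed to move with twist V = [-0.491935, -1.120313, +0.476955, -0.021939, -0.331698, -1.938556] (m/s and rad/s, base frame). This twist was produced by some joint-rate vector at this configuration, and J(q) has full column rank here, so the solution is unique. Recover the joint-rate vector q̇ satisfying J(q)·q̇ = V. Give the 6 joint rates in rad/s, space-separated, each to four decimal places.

-0.8080 -0.6470 0.8540 0.3150 -0.1490 0.5870

o_n = [1.3605, -0.5257, -1.1160]
J₁: ẑ×o_n = [0.5257, 1.3605, -0.0000], ω = ẑ
J2: z=[0.1219, 0.9925, 0.0000] o=[0.7841, -0.0963, 0.0000] → [-1.1077, 0.1360, -0.6244, 0.1219, 0.9925, 0.0000]
J3: z=[0.4506, -0.0553, -0.8910] o=[1.0140, -0.1245, 0.1180] → [-0.2892, 0.2474, -0.1616, 0.4506, -0.0553, -0.8910]
J4: z=[0.3609, 0.9242, 0.1251] o=[1.3922, -0.2904, 0.2522] → [-1.2350, 0.4898, -0.0557, 0.3609, 0.9242, 0.1251]
J5: z=[0.3609, 0.9242, 0.1251] o=[0.8785, -0.0270, -0.2108] → [-0.7742, 0.3870, -0.6255, 0.3609, 0.9242, 0.1251]
J6: z=[-0.6607, 0.3481, -0.6651] o=[1.2405, -0.1136, -0.6157] → [-0.4483, -0.4104, 0.2305, -0.6607, 0.3481, -0.6651]
q̇ = J⁺·V = [-0.8080, -0.6470, 0.8540, 0.3150, -0.1490, 0.5870]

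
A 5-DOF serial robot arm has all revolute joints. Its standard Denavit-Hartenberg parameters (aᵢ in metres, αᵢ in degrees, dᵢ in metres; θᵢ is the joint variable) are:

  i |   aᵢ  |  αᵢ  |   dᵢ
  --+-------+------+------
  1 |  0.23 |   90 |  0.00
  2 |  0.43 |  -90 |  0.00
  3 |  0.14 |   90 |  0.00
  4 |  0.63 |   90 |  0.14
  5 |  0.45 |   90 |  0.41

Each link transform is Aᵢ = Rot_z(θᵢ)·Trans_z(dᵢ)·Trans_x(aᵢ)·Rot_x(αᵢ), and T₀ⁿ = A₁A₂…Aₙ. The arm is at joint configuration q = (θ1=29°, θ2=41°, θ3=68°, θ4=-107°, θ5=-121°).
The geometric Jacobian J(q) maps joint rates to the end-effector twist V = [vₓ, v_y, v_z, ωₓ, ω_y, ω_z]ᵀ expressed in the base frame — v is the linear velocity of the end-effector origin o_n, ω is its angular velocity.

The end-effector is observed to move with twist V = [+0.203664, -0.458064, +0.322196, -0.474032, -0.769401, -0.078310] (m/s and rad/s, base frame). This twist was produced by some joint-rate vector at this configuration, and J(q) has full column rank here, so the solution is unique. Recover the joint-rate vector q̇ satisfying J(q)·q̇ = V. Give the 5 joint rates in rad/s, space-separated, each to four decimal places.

-0.3250 0.5230 0.6760 -0.4310 0.0920

o_n = [0.5142, -0.0004, -0.1549]
J₁: ẑ×o_n = [0.0004, 0.5142, -0.0000], ω = ẑ
J2: z=[0.4848, -0.8746, 0.0000] o=[0.2012, 0.1115, 0.0000] → [0.1355, 0.0751, 0.2196, 0.4848, -0.8746, 0.0000]
J3: z=[-0.5738, -0.3181, 0.7547] o=[0.4850, 0.2688, 0.2821] → [0.3422, -0.2287, 0.1638, -0.5738, -0.3181, 0.7547]
J4: z=[0.7936, 0.0116, 0.6083] o=[0.4567, 0.4016, 0.3165] → [0.2390, 0.4091, -0.3196, 0.7936, 0.0116, 0.6083]
J5: z=[0.0256, -0.9996, -0.0144] o=[0.9507, 0.4202, -0.0983] → [0.0505, 0.0077, -0.4471, 0.0256, -0.9996, -0.0144]
q̇ = J⁺·V = [-0.3250, 0.5230, 0.6760, -0.4310, 0.0920]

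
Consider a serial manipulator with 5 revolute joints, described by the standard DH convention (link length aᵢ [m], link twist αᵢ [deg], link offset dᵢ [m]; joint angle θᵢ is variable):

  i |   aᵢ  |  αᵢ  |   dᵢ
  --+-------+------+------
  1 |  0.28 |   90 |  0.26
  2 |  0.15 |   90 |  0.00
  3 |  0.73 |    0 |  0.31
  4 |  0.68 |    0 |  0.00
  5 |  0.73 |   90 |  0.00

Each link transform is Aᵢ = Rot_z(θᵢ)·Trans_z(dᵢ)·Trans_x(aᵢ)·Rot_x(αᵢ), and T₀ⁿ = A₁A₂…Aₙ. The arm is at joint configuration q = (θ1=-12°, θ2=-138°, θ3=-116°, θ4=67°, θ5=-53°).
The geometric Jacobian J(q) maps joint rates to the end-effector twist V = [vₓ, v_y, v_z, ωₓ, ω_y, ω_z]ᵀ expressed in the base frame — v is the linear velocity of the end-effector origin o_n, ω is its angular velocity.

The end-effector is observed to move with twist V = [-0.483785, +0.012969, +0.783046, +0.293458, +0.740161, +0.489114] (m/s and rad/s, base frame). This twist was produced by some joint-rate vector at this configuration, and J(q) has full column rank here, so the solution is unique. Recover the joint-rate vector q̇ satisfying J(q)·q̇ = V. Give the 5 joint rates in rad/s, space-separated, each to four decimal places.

o_n = [0.3722, 1.8463, 0.4072]
J₁: ẑ×o_n = [-1.8463, 0.3722, 0.0000], ω = ẑ
J2: z=[-0.2079, -0.9781, 0.0000] o=[0.2739, -0.0582, 0.2600] → [-0.1440, 0.0306, -0.2998, -0.2079, -0.9781, 0.0000]
J3: z=[-0.6545, 0.1391, 0.7431] o=[0.1648, -0.0350, 0.1596] → [-1.3637, 0.3161, -1.2602, -0.6545, 0.1391, 0.7431]
J4: z=[-0.6545, 0.1391, 0.7431] o=[0.3310, 0.6004, 0.6041] → [-0.9533, -0.0983, -0.8212, -0.6545, 0.1391, 0.7431]
J5: z=[-0.6545, 0.1391, 0.7431] o=[0.1134, 1.1713, 0.3056] → [-0.4875, 0.2588, -0.4778, -0.6545, 0.1391, 0.7431]
q̇ = J⁺·V = [0.6370, -0.7850, -0.7110, 0.3020, 0.2100]

0.6370 -0.7850 -0.7110 0.3020 0.2100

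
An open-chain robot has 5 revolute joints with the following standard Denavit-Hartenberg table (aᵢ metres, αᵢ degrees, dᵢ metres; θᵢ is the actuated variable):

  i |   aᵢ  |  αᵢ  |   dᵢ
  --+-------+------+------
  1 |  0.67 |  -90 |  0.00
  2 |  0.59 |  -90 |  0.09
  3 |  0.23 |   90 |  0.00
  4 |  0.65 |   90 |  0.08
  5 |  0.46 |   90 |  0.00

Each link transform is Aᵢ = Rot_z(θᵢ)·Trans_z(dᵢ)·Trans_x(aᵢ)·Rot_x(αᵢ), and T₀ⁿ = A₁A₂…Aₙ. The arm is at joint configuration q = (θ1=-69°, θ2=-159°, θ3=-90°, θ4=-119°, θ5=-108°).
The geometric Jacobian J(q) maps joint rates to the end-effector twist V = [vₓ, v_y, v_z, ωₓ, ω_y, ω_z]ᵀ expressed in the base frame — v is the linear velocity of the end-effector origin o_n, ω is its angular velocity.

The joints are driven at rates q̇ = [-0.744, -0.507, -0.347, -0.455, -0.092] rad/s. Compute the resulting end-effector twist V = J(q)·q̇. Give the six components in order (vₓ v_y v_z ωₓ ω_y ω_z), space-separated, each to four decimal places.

0.2597 -0.0639 -0.3944 -0.6007 0.3747 -0.9465

o_n = [-0.0650, 0.3754, -0.0751]
J₁: ẑ×o_n = [-0.3754, -0.0650, 0.0000], ω = ẑ
J2: z=[0.9336, 0.3584, 0.0000] o=[0.2401, -0.6255, 0.0000] → [-0.0269, 0.0701, 1.0437, 0.9336, 0.3584, 0.0000]
J3: z=[0.1284, -0.3346, 0.9336] o=[0.1267, -0.0790, 0.2114] → [-0.3283, -0.1422, -0.0058, 0.1284, -0.3346, 0.9336]
J4: z=[0.3346, -0.8716, -0.3584] o=[0.3415, 0.0034, 0.2114] → [0.3831, 0.2416, -0.2299, 0.3346, -0.8716, -0.3584]
J5: z=[-0.7543, -0.4756, 0.4526] o=[0.0010, 0.0110, -0.3480] → [-0.2947, 0.1759, -0.3063, -0.7543, -0.4756, 0.4526]
V = J·q̇ = [0.2597, -0.0639, -0.3944, -0.6007, 0.3747, -0.9465]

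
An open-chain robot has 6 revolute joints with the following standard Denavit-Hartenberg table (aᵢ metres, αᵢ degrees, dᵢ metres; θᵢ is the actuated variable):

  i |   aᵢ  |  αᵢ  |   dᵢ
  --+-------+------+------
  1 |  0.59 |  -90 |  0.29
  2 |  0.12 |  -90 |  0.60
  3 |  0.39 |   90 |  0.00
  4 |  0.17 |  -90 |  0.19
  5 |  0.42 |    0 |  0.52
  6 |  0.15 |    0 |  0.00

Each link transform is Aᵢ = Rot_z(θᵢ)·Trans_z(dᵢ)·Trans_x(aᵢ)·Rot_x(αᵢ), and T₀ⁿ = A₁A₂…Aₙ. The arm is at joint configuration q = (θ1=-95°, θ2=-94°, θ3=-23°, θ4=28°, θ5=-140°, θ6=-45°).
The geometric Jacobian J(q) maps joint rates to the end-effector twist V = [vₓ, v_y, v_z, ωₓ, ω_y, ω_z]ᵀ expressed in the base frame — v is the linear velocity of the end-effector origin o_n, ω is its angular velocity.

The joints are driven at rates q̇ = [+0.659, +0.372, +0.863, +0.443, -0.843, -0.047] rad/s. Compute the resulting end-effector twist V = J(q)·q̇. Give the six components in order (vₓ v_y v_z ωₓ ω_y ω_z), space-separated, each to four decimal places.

0.4379 0.9924 0.0220 0.9340 -0.1442 0.8754

o_n = [0.8807, -0.9991, 0.1475]
J₁: ẑ×o_n = [0.9991, 0.8807, -0.0000], ω = ẑ
J2: z=[0.9962, -0.0872, 0.0000] o=[-0.0514, -0.5878, 0.2900] → [0.0124, 0.1420, -0.3285, 0.9962, -0.0872, 0.0000]
J3: z=[-0.0869, -0.9938, 0.0698] o=[0.5470, -0.6317, 0.4097] → [0.2862, 0.0005, 0.3636, -0.0869, -0.9938, 0.0698]
J4: z=[0.9146, -0.1074, -0.3898] o=[0.7010, -0.6200, 0.7678] → [-0.0811, 0.4974, -0.3274, 0.9146, -0.1074, -0.3898]
J5: z=[-0.2621, -0.8915, -0.3695] o=[0.9271, -0.7153, 0.8372] → [0.5100, -0.1637, 0.0330, -0.2621, -0.8915, -0.3695]
J6: z=[-0.2621, -0.8915, -0.3695] o=[0.9387, -1.0662, 0.2684] → [0.1326, -0.0103, -0.0693, -0.2621, -0.8915, -0.3695]
V = J·q̇ = [0.4379, 0.9924, 0.0220, 0.9340, -0.1442, 0.8754]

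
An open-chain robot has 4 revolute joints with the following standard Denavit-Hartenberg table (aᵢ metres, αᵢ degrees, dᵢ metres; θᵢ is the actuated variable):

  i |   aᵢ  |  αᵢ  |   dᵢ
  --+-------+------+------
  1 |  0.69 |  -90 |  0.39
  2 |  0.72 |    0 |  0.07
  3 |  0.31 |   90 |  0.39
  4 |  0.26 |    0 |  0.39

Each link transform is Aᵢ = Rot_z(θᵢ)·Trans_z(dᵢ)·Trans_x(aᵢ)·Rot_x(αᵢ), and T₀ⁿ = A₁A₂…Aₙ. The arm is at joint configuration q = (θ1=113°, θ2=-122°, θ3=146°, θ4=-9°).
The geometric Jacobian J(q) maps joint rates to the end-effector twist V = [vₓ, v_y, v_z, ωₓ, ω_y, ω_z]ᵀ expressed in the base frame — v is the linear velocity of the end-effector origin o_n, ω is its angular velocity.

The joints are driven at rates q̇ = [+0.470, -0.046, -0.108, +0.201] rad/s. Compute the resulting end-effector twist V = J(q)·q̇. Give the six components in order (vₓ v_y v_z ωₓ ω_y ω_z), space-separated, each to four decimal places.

-0.3810 -0.4193 0.0833 0.1098 0.1354 0.6536

o_n = [-0.7708, 0.7427, 1.1263]
J₁: ẑ×o_n = [-0.7427, -0.7708, 0.0000], ω = ẑ
J2: z=[-0.9205, -0.3907, 0.0000] o=[-0.2696, 0.6351, 0.3900] → [-0.2877, 0.6778, -0.2949, -0.9205, -0.3907, 0.0000]
J3: z=[-0.9205, -0.3907, 0.0000] o=[-0.1850, 0.2566, 1.0006] → [-0.0491, 0.1157, -0.6764, -0.9205, -0.3907, 0.0000]
J4: z=[-0.1589, 0.3744, 0.9135] o=[-0.6546, 0.3649, 0.8745] → [-0.2509, -0.0661, -0.0165, -0.1589, 0.3744, 0.9135]
V = J·q̇ = [-0.3810, -0.4193, 0.0833, 0.1098, 0.1354, 0.6536]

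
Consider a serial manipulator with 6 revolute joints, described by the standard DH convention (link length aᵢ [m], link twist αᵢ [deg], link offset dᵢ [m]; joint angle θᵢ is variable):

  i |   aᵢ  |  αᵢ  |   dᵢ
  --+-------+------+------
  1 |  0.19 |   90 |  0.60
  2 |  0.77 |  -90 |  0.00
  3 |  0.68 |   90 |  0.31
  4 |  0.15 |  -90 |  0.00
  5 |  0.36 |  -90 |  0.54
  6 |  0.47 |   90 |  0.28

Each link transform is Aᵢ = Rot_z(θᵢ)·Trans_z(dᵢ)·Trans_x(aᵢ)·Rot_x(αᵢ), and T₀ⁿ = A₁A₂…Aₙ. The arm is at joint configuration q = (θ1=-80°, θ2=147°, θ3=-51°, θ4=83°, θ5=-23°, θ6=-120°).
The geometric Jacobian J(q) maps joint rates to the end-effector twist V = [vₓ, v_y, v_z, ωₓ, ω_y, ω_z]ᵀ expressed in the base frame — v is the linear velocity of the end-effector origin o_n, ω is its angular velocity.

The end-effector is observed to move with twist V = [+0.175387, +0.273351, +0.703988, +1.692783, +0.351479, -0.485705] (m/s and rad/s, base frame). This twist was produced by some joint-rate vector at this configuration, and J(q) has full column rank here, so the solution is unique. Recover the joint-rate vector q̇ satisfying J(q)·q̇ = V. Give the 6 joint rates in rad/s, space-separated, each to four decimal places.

-0.1080 -0.6800 0.0630 -0.1370 0.9440 0.4310

o_n = [0.1350, 0.9508, 0.3658]
J₁: ẑ×o_n = [-0.9508, 0.1350, 0.0000], ω = ẑ
J2: z=[-0.9848, -0.1736, 0.0000] o=[0.0330, -0.1871, 0.6000] → [0.0407, -0.2306, -1.1029, -0.9848, -0.1736, 0.0000]
J3: z=[-0.0946, 0.5364, -0.8387] o=[-0.0791, 0.4489, 1.0194] → [0.0704, -0.2414, -0.1623, -0.0946, 0.5364, -0.8387]
J4: z=[-0.5066, -0.7511, -0.4233] o=[-0.6912, 0.8768, 0.9925] → [0.5020, -0.6671, 0.5831, -0.5066, -0.7511, -0.4233]
J5: z=[0.8391, -0.3166, -0.4424] o=[-0.7210, 0.9637, 0.8739] → [0.1551, 0.0476, 0.2602, 0.8391, -0.3166, -0.4424]
J6: z=[0.3888, 0.9178, 0.0807] o=[-0.4048, 0.8790, 0.3134] → [0.0423, 0.0232, -0.4675, 0.3888, 0.9178, 0.0807]
q̇ = J⁺·V = [-0.1080, -0.6800, 0.0630, -0.1370, 0.9440, 0.4310]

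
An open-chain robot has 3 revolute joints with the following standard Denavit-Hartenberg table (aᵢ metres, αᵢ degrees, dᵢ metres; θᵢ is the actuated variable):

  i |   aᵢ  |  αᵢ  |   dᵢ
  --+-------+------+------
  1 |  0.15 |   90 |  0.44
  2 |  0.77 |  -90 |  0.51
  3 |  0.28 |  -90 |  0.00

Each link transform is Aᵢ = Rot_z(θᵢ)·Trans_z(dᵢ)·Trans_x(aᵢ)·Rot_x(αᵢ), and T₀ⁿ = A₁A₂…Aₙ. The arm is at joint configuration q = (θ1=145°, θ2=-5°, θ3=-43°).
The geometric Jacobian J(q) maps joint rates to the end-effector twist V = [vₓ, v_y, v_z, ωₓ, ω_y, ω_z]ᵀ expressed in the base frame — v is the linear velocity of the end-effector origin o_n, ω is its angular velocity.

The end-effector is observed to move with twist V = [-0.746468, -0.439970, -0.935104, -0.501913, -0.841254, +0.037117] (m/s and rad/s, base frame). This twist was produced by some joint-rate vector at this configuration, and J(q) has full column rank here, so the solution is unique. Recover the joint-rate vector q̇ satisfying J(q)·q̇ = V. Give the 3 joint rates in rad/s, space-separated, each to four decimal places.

o_n = [-0.5163, 1.2172, 0.3550]
J₁: ẑ×o_n = [-1.2172, -0.5163, 0.0000], ω = ẑ
J2: z=[0.5736, 0.8192, 0.0000] o=[-0.1229, 0.0860, 0.4400] → [-0.0696, 0.0487, 0.9711, 0.5736, 0.8192, 0.0000]
J3: z=[-0.0714, 0.0500, 0.9962] o=[-0.4587, 0.9438, 0.3729] → [-0.2733, -0.0586, -0.0166, -0.0714, 0.0500, 0.9962]
q̇ = J⁺·V = [0.8530, -0.9770, -0.8190]

0.8530 -0.9770 -0.8190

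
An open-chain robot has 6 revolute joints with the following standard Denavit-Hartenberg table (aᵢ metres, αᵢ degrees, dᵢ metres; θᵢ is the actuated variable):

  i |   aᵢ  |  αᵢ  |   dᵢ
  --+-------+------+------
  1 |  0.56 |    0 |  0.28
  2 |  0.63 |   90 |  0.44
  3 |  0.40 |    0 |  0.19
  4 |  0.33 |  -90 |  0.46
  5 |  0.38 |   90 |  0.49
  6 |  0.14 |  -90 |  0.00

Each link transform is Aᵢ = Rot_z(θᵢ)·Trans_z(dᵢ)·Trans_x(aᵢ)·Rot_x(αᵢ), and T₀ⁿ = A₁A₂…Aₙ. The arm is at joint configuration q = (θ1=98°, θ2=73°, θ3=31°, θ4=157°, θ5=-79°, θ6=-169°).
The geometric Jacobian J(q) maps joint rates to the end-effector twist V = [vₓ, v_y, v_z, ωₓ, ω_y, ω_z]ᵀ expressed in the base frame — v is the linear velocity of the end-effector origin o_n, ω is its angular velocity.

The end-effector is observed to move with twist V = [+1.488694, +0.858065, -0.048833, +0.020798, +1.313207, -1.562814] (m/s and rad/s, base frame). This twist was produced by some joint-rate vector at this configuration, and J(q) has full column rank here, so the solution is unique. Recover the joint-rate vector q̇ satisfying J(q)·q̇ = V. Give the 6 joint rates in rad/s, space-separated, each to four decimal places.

-0.9240 -0.4800 0.9510 0.3180 0.1830 0.1640

o_n = [-0.5955, 1.5357, 0.4149]
J₁: ẑ×o_n = [-1.5357, -0.5955, 0.0000], ω = ẑ
J2: z=[0.0000, 0.0000, 1.0000] o=[-0.0779, 0.5546, 0.2800] → [-0.9812, -0.5176, 0.0000, 0.0000, 0.0000, 1.0000]
J3: z=[0.1564, 0.9877, 0.0000] o=[-0.7002, 0.6531, 0.7200] → [-0.3014, 0.0477, 0.0347, 0.1564, 0.9877, 0.0000]
J4: z=[0.1564, 0.9877, 0.0000] o=[-1.0091, 0.8944, 0.9260] → [-0.5049, 0.0800, -0.3081, 0.1564, 0.9877, 0.0000]
J5: z=[-0.1375, 0.0218, -0.9903] o=[-0.6144, 1.2976, 0.8801] → [0.2257, -0.0826, -0.0331, -0.1375, 0.0218, -0.9903]
J6: z=[-0.9303, 0.3405, 0.1366] o=[-0.5525, 1.6655, 0.3848] → [0.0280, 0.0221, 0.1354, -0.9303, 0.3405, 0.1366]
q̇ = J⁺·V = [-0.9240, -0.4800, 0.9510, 0.3180, 0.1830, 0.1640]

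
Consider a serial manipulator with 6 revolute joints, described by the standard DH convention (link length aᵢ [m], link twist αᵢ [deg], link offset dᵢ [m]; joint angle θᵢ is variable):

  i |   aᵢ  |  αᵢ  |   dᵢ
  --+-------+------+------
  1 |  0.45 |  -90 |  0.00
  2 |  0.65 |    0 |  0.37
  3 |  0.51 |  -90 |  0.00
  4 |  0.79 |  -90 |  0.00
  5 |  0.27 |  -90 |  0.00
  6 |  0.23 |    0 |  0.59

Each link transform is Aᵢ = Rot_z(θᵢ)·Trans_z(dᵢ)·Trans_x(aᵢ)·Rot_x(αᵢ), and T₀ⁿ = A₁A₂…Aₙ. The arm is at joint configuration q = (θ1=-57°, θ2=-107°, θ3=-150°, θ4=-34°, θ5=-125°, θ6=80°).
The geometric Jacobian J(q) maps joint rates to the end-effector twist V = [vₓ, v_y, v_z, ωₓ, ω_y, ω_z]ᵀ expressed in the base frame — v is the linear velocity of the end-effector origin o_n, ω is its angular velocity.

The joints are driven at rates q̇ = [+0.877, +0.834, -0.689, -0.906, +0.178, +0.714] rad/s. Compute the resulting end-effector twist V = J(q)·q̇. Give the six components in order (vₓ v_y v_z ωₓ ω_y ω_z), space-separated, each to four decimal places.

0.0639 0.4700 0.8043 0.4640 -0.1187 0.1959

o_n = [0.6506, 1.1471, -0.5036]
J₁: ẑ×o_n = [-1.1471, 0.6506, 0.0000], ω = ẑ
J2: z=[0.8387, 0.5446, 0.0000] o=[0.2451, -0.3774, 0.0000] → [-0.2743, 0.4224, 1.0577, 0.8387, 0.5446, 0.0000]
J3: z=[0.8387, 0.5446, 0.0000] o=[0.4519, -0.0165, 0.6216] → [-0.6128, 0.9437, 0.8677, 0.8387, 0.5446, 0.0000]
J4: z=[-0.5307, 0.8172, 0.2250] o=[0.3894, 0.0797, 0.1247] → [-0.7535, -0.2747, -0.7799, -0.5307, 0.8172, 0.2250]
J5: z=[-0.7638, -0.3460, -0.5449] o=[0.6797, 0.4439, -0.5135] → [0.3798, 0.0234, -0.5472, -0.7638, -0.3460, -0.5449]
J6: z=[-0.0034, 0.8463, -0.5327] o=[0.5054, 0.5532, -0.3386] → [0.1767, -0.0779, -0.1249, -0.0034, 0.8463, -0.5327]
V = J·q̇ = [0.0639, 0.4700, 0.8043, 0.4640, -0.1187, 0.1959]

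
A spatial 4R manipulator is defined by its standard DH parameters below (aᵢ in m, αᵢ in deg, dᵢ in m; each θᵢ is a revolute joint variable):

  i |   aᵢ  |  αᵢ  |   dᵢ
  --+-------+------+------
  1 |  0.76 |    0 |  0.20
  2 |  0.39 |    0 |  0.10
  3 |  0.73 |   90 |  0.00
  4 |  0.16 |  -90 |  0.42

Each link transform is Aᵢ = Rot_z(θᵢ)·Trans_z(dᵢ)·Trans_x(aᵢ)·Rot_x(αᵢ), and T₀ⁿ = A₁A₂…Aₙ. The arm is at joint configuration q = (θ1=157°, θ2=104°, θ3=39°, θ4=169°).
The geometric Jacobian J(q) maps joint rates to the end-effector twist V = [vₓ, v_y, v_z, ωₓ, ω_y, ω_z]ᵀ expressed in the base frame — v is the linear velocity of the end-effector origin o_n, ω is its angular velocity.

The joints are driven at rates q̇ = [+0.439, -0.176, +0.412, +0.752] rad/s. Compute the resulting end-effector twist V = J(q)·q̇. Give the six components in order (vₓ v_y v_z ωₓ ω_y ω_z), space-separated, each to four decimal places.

0.4361 -0.3554 -0.1181 -0.6513 -0.3760 0.6750

o_n = [-0.8379, -0.7944, 0.3305]
J₁: ẑ×o_n = [0.7944, -0.8379, 0.0000], ω = ẑ
J2: z=[0.0000, 0.0000, 1.0000] o=[-0.6996, 0.2970, 0.2000] → [1.0914, -0.1383, 0.0000, 0.0000, 0.0000, 1.0000]
J3: z=[0.0000, 0.0000, 1.0000] o=[-0.7606, -0.0882, 0.3000] → [0.7062, -0.0773, 0.0000, 0.0000, 0.0000, 1.0000]
J4: z=[-0.8660, -0.5000, 0.0000] o=[-0.3956, -0.7204, 0.3000] → [-0.0153, 0.0264, -0.1571, -0.8660, -0.5000, 0.0000]
V = J·q̇ = [0.4361, -0.3554, -0.1181, -0.6513, -0.3760, 0.6750]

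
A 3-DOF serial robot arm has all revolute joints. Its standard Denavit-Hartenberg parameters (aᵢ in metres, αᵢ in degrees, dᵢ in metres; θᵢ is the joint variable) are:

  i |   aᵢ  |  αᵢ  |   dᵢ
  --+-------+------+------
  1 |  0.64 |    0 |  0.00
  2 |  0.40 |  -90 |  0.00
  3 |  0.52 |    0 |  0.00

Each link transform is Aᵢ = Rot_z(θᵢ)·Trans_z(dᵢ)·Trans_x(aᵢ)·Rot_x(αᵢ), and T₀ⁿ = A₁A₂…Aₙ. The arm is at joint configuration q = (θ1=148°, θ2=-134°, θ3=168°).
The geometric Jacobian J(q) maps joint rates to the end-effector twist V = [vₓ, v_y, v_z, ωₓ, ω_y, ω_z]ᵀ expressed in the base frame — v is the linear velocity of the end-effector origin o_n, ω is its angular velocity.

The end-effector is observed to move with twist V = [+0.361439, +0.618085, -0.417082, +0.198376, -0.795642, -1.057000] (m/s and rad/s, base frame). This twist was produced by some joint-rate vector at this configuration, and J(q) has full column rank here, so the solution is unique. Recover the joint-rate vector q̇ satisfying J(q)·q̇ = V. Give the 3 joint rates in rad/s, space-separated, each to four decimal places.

-0.8940 -0.1630 -0.8200

o_n = [-0.6482, 0.3129, -0.1081]
J₁: ẑ×o_n = [-0.3129, -0.6482, 0.0000], ω = ẑ
J2: z=[0.0000, 0.0000, 1.0000] o=[-0.5428, 0.3391, 0.0000] → [0.0263, -0.1054, 0.0000, 0.0000, 0.0000, 1.0000]
J3: z=[-0.2419, 0.9703, 0.0000] o=[-0.1546, 0.4359, 0.0000] → [-0.1049, -0.0262, 0.5086, -0.2419, 0.9703, 0.0000]
q̇ = J⁺·V = [-0.8940, -0.1630, -0.8200]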